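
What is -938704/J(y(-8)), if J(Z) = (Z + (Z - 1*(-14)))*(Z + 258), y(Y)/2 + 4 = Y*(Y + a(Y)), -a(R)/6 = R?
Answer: -18052/9615 ≈ -1.8775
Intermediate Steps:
a(R) = -6*R
y(Y) = -8 - 10*Y**2 (y(Y) = -8 + 2*(Y*(Y - 6*Y)) = -8 + 2*(Y*(-5*Y)) = -8 + 2*(-5*Y**2) = -8 - 10*Y**2)
J(Z) = (14 + 2*Z)*(258 + Z) (J(Z) = (Z + (Z + 14))*(258 + Z) = (Z + (14 + Z))*(258 + Z) = (14 + 2*Z)*(258 + Z))
-938704/J(y(-8)) = -938704/(3612 + 2*(-8 - 10*(-8)**2)**2 + 530*(-8 - 10*(-8)**2)) = -938704/(3612 + 2*(-8 - 10*64)**2 + 530*(-8 - 10*64)) = -938704/(3612 + 2*(-8 - 640)**2 + 530*(-8 - 640)) = -938704/(3612 + 2*(-648)**2 + 530*(-648)) = -938704/(3612 + 2*419904 - 343440) = -938704/(3612 + 839808 - 343440) = -938704/499980 = -938704*1/499980 = -18052/9615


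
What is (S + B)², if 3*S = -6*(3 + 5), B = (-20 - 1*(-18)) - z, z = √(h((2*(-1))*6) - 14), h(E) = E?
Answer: (18 + I*√26)² ≈ 298.0 + 183.56*I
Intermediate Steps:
z = I*√26 (z = √((2*(-1))*6 - 14) = √(-2*6 - 14) = √(-12 - 14) = √(-26) = I*√26 ≈ 5.099*I)
B = -2 - I*√26 (B = (-20 - 1*(-18)) - I*√26 = (-20 + 18) - I*√26 = -2 - I*√26 ≈ -2.0 - 5.099*I)
S = -16 (S = (-6*(3 + 5))/3 = (-6*8)/3 = (⅓)*(-48) = -16)
(S + B)² = (-16 + (-2 - I*√26))² = (-18 - I*√26)²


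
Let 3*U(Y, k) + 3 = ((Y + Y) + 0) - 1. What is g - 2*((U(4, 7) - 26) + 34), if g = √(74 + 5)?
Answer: -56/3 + √79 ≈ -9.7785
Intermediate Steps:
U(Y, k) = -4/3 + 2*Y/3 (U(Y, k) = -1 + (((Y + Y) + 0) - 1)/3 = -1 + ((2*Y + 0) - 1)/3 = -1 + (2*Y - 1)/3 = -1 + (-1 + 2*Y)/3 = -1 + (-⅓ + 2*Y/3) = -4/3 + 2*Y/3)
g = √79 ≈ 8.8882
g - 2*((U(4, 7) - 26) + 34) = √79 - 2*(((-4/3 + (⅔)*4) - 26) + 34) = √79 - 2*(((-4/3 + 8/3) - 26) + 34) = √79 - 2*((4/3 - 26) + 34) = √79 - 2*(-74/3 + 34) = √79 - 2*28/3 = √79 - 56/3 = -56/3 + √79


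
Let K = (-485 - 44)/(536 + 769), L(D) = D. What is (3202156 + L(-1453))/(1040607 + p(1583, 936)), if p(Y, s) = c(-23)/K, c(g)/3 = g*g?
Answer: 1066901/345564 ≈ 3.0874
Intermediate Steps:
K = -529/1305 ≈ -0.40536
c(g) = 3*g² (c(g) = 3*(g*g) = 3*g²)
p(Y, s) = -3915 (p(Y, s) = (3*(-23)²)/(-529/1305) = (3*529)*(-1305/529) = 1587*(-1305/529) = -3915)
(3202156 + L(-1453))/(1040607 + p(1583, 936)) = (3202156 - 1453)/(1040607 - 3915) = 3200703/1036692 = 3200703*(1/1036692) = 1066901/345564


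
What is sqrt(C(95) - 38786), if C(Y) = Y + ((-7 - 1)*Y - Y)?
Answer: 39*I*sqrt(26) ≈ 198.86*I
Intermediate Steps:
C(Y) = -8*Y (C(Y) = Y + (-8*Y - Y) = Y - 9*Y = -8*Y)
sqrt(C(95) - 38786) = sqrt(-8*95 - 38786) = sqrt(-760 - 38786) = sqrt(-39546) = 39*I*sqrt(26)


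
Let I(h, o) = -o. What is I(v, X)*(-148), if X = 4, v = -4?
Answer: 592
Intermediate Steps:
I(v, X)*(-148) = -1*4*(-148) = -4*(-148) = 592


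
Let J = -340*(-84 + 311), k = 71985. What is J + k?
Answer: -5195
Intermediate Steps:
J = -77180 (J = -340*227 = -77180)
J + k = -77180 + 71985 = -5195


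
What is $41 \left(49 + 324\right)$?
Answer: $15293$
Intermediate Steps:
$41 \left(49 + 324\right) = 41 \cdot 373 = 15293$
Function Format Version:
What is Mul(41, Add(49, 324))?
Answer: 15293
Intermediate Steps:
Mul(41, Add(49, 324)) = Mul(41, 373) = 15293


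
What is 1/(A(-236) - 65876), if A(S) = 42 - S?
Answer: -1/65598 ≈ -1.5244e-5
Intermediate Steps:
1/(A(-236) - 65876) = 1/((42 - 1*(-236)) - 65876) = 1/((42 + 236) - 65876) = 1/(278 - 65876) = 1/(-65598) = -1/65598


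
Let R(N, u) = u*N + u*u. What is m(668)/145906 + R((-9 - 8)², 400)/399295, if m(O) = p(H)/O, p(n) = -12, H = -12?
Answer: 103313102051/149682193186 ≈ 0.69022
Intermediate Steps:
R(N, u) = u² + N*u (R(N, u) = N*u + u² = u² + N*u)
m(O) = -12/O
m(668)/145906 + R((-9 - 8)², 400)/399295 = -12/668/145906 + (400*((-9 - 8)² + 400))/399295 = -12*1/668*(1/145906) + (400*((-17)² + 400))*(1/399295) = -3/167*1/145906 + (400*(289 + 400))*(1/399295) = -3/24366302 + (400*689)*(1/399295) = -3/24366302 + 275600*(1/399295) = -3/24366302 + 4240/6143 = 103313102051/149682193186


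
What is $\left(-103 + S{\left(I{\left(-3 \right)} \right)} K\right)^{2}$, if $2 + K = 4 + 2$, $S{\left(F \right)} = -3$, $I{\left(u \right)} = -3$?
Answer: $13225$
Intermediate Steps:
$K = 4$ ($K = -2 + \left(4 + 2\right) = -2 + 6 = 4$)
$\left(-103 + S{\left(I{\left(-3 \right)} \right)} K\right)^{2} = \left(-103 - 12\right)^{2} = \left(-115\right)^{2} = 13225$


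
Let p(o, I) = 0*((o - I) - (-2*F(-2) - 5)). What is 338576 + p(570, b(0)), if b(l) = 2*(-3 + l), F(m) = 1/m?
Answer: 338576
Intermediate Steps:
b(l) = -6 + 2*l
p(o, I) = 0 (p(o, I) = 0*((o - I) - (-2/(-2) - 5)) = 0*((o - I) - (-2*(-½) - 5)) = 0*((o - I) - (1 - 5)) = 0*((o - I) - 1*(-4)) = 0*((o - I) + 4) = 0*(4 + o - I) = 0)
338576 + p(570, b(0)) = 338576 + 0 = 338576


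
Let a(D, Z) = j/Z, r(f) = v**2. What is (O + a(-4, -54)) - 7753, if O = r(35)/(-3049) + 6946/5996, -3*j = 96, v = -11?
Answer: -1913051788817/246804354 ≈ -7751.3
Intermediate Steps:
j = -32 (j = -1/3*96 = -32)
r(f) = 121 (r(f) = (-11)**2 = 121)
a(D, Z) = -32/Z
O = 10226419/9140902 (O = 121/(-3049) + 6946/5996 = 121*(-1/3049) + 6946*(1/5996) = -121/3049 + 3473/2998 = 10226419/9140902 ≈ 1.1188)
(O + a(-4, -54)) - 7753 = (10226419/9140902 - 32/(-54)) - 7753 = (10226419/9140902 - 32*(-1/54)) - 7753 = (10226419/9140902 + 16/27) - 7753 = 422367745/246804354 - 7753 = -1913051788817/246804354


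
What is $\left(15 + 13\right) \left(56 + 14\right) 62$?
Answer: $121520$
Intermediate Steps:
$\left(15 + 13\right) \left(56 + 14\right) 62 = 28 \cdot 70 \cdot 62 = 1960 \cdot 62 = 121520$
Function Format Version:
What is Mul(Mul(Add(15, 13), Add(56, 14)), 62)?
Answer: 121520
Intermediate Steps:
Mul(Mul(Add(15, 13), Add(56, 14)), 62) = Mul(Mul(28, 70), 62) = Mul(1960, 62) = 121520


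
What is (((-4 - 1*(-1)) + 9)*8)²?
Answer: 2304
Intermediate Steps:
(((-4 - 1*(-1)) + 9)*8)² = (((-4 + 1) + 9)*8)² = ((-3 + 9)*8)² = (6*8)² = 48² = 2304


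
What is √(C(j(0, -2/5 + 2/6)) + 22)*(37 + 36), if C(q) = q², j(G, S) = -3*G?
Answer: 73*√22 ≈ 342.40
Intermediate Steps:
√(C(j(0, -2/5 + 2/6)) + 22)*(37 + 36) = √((-3*0)² + 22)*(37 + 36) = √(0² + 22)*73 = √(0 + 22)*73 = √22*73 = 73*√22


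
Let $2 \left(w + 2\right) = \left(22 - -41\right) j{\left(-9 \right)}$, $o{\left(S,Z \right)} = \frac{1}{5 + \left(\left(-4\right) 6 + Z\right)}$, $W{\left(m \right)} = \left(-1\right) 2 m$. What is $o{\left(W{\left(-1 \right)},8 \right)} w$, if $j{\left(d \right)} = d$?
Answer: $\frac{571}{22} \approx 25.955$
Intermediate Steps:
$W{\left(m \right)} = - 2 m$
$o{\left(S,Z \right)} = \frac{1}{-19 + Z}$ ($o{\left(S,Z \right)} = \frac{1}{5 + \left(-24 + Z\right)} = \frac{1}{-19 + Z}$)
$w = - \frac{571}{2}$ ($w = -2 + \frac{\left(22 - -41\right) \left(-9\right)}{2} = -2 + \frac{\left(22 + 41\right) \left(-9\right)}{2} = -2 + \frac{63 \left(-9\right)}{2} = -2 + \frac{1}{2} \left(-567\right) = -2 - \frac{567}{2} = - \frac{571}{2} \approx -285.5$)
$o{\left(W{\left(-1 \right)},8 \right)} w = \frac{1}{-19 + 8} \left(- \frac{571}{2}\right) = \frac{1}{-11} \left(- \frac{571}{2}\right) = \left(- \frac{1}{11}\right) \left(- \frac{571}{2}\right) = \frac{571}{22}$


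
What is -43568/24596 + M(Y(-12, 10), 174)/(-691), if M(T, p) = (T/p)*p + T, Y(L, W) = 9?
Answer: -7637054/4248959 ≈ -1.7974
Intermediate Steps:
M(T, p) = 2*T (M(T, p) = T + T = 2*T)
-43568/24596 + M(Y(-12, 10), 174)/(-691) = -43568/24596 + (2*9)/(-691) = -43568*1/24596 + 18*(-1/691) = -10892/6149 - 18/691 = -7637054/4248959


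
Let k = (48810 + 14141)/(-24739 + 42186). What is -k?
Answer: -62951/17447 ≈ -3.6081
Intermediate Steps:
k = 62951/17447 ≈ 3.6081
-k = -1*62951/17447 = -62951/17447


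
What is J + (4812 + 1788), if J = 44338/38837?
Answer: 256368538/38837 ≈ 6601.1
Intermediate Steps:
J = 44338/38837 (J = 44338*(1/38837) = 44338/38837 ≈ 1.1416)
J + (4812 + 1788) = 44338/38837 + (4812 + 1788) = 44338/38837 + 6600 = 256368538/38837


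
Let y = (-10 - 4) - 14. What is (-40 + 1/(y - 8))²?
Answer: 2076481/1296 ≈ 1602.2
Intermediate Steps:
y = -28 (y = -14 - 14 = -28)
(-40 + 1/(y - 8))² = (-40 + 1/(-28 - 8))² = (-40 + 1/(-36))² = (-40 - 1/36)² = (-1441/36)² = 2076481/1296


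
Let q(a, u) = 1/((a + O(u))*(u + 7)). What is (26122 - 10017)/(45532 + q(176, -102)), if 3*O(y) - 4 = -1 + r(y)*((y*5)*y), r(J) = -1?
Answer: 26258960925/74239243021 ≈ 0.35371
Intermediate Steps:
O(y) = 1 - 5*y²/3 (O(y) = 4/3 + (-1 - y*5*y)/3 = 4/3 + (-1 - 5*y*y)/3 = 4/3 + (-1 - 5*y²)/3 = 4/3 + (-⅓ - 5*y²/3) = 1 - 5*y²/3)
q(a, u) = 1/((7 + u)*(1 + a - 5*u²/3)) (q(a, u) = 1/((a + (1 - 5*u²/3))*(u + 7)) = 1/((1 + a - 5*u²/3)*(7 + u)) = 1/((7 + u)*(1 + a - 5*u²/3)))
(26122 - 10017)/(45532 + q(176, -102)) = (26122 - 10017)/(45532 + 3/(21 - 35*(-102)² + 21*176 - 102*(3 - 5*(-102)²) + 3*176*(-102))) = 16105/(45532 + 3/(21 - 35*10404 + 3696 - 102*(3 - 5*10404) - 53856)) = 16105/(45532 + 3/(21 - 364140 + 3696 - 102*(3 - 52020) - 53856)) = 16105/(45532 + 3/(21 - 364140 + 3696 - 102*(-52017) - 53856)) = 16105/(45532 + 3/(21 - 364140 + 3696 + 5305734 - 53856)) = 16105/(45532 + 3/4891455) = 16105/(45532 + 3*(1/4891455)) = 16105/(45532 + 1/1630485) = 16105/(74239243021/1630485) = 16105*(1630485/74239243021) = 26258960925/74239243021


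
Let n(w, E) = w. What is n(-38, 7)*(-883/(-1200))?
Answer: -16777/600 ≈ -27.962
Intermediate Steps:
n(-38, 7)*(-883/(-1200)) = -(-33554)/(-1200) = -(-33554)*(-1)/1200 = -38*883/1200 = -16777/600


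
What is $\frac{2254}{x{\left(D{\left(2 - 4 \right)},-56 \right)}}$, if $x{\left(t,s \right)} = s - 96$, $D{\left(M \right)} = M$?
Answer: $- \frac{1127}{76} \approx -14.829$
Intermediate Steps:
$x{\left(t,s \right)} = -96 + s$
$\frac{2254}{x{\left(D{\left(2 - 4 \right)},-56 \right)}} = \frac{2254}{-96 - 56} = \frac{2254}{-152} = 2254 \left(- \frac{1}{152}\right) = - \frac{1127}{76}$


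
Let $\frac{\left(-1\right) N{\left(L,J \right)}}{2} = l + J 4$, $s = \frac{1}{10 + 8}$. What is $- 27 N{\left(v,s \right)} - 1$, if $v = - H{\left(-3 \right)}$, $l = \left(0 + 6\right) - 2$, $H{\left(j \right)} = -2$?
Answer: $227$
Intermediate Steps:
$l = 4$ ($l = 6 - 2 = 4$)
$s = \frac{1}{18} \approx 0.055556$
$v = 2$ ($v = \left(-1\right) \left(-2\right) = 2$)
$N{\left(L,J \right)} = -8 - 8 J$ ($N{\left(L,J \right)} = - 2 \left(4 + J 4\right) = - 2 \left(4 + 4 J\right) = -8 - 8 J$)
$- 27 N{\left(v,s \right)} - 1 = - 27 \left(-8 - \frac{4}{9}\right) - 1 = \left(-27\right) \left(- \frac{76}{9}\right) - 1 = 228 - 1 = 227$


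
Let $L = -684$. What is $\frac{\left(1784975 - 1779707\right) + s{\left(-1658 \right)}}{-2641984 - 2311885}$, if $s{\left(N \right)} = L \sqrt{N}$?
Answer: $- \frac{5268}{4953869} + \frac{684 i \sqrt{1658}}{4953869} \approx -0.0010634 + 0.0056222 i$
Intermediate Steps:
$s{\left(N \right)} = - 684 \sqrt{N}$
$\frac{\left(1784975 - 1779707\right) + s{\left(-1658 \right)}}{-2641984 - 2311885} = \frac{\left(1784975 - 1779707\right) - 684 \sqrt{-1658}}{-2641984 - 2311885} = \frac{5268 - 684 i \sqrt{1658}}{-4953869} = \left(5268 - 684 i \sqrt{1658}\right) \left(- \frac{1}{4953869}\right) = - \frac{5268}{4953869} + \frac{684 i \sqrt{1658}}{4953869}$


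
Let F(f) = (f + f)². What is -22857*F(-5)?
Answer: -2285700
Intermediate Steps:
F(f) = 4*f² (F(f) = (2*f)² = 4*f²)
-22857*F(-5) = -91428*(-5)² = -91428*25 = -22857*100 = -2285700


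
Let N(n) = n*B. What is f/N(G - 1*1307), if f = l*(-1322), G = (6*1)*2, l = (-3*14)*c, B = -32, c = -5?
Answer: -1983/296 ≈ -6.6993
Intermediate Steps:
l = 210 (l = -3*14*(-5) = -42*(-5) = 210)
G = 12 (G = 6*2 = 12)
f = -277620 (f = 210*(-1322) = -277620)
N(n) = -32*n (N(n) = n*(-32) = -32*n)
f/N(G - 1*1307) = -277620*(-1/(32*(12 - 1*1307))) = -277620*(-1/(32*(12 - 1307))) = -277620/((-32*(-1295))) = -277620/41440 = -277620*1/41440 = -1983/296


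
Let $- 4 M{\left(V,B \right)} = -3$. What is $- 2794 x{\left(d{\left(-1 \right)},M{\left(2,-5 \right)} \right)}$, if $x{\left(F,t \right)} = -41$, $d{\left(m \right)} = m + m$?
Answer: $114554$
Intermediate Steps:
$M{\left(V,B \right)} = \frac{3}{4}$ ($M{\left(V,B \right)} = \left(- \frac{1}{4}\right) \left(-3\right) = \frac{3}{4}$)
$d{\left(m \right)} = 2 m$
$- 2794 x{\left(d{\left(-1 \right)},M{\left(2,-5 \right)} \right)} = \left(-2794\right) \left(-41\right) = 114554$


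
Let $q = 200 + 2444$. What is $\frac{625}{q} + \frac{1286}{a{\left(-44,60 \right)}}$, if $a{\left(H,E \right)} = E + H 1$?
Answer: $\frac{426273}{5288} \approx 80.611$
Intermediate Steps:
$q = 2644$
$a{\left(H,E \right)} = E + H$
$\frac{625}{q} + \frac{1286}{a{\left(-44,60 \right)}} = \frac{625}{2644} + \frac{1286}{60 - 44} = 625 \cdot \frac{1}{2644} + \frac{1286}{16} = \frac{625}{2644} + 1286 \cdot \frac{1}{16} = \frac{625}{2644} + \frac{643}{8} = \frac{426273}{5288}$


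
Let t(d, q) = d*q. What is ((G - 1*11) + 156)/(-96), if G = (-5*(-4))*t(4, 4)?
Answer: -155/32 ≈ -4.8438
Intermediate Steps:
G = 320 (G = (-5*(-4))*(4*4) = 20*16 = 320)
((G - 1*11) + 156)/(-96) = ((320 - 1*11) + 156)/(-96) = ((320 - 11) + 156)*(-1/96) = (309 + 156)*(-1/96) = 465*(-1/96) = -155/32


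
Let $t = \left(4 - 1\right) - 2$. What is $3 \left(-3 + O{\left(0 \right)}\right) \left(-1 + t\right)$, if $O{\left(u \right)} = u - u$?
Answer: $0$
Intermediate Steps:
$O{\left(u \right)} = 0$
$t = 1$ ($t = 3 - 2 = 1$)
$3 \left(-3 + O{\left(0 \right)}\right) \left(-1 + t\right) = 3 \left(-3 + 0\right) \left(-1 + 1\right) = 3 \left(-3\right) 0 = \left(-9\right) 0 = 0$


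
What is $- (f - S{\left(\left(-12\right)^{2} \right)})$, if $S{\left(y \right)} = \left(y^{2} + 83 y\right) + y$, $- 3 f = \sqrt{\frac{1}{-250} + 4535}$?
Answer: $32832 + \frac{\sqrt{11337490}}{150} \approx 32854.0$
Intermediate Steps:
$f = - \frac{\sqrt{11337490}}{150}$ ($f = - \frac{\sqrt{\frac{1}{-250} + 4535}}{3} = - \frac{\sqrt{- \frac{1}{250} + 4535}}{3} = - \frac{\sqrt{\frac{1133749}{250}}}{3} = - \frac{\frac{1}{50} \sqrt{11337490}}{3} = - \frac{\sqrt{11337490}}{150} \approx -22.447$)
$S{\left(y \right)} = y^{2} + 84 y$
$- (f - S{\left(\left(-12\right)^{2} \right)}) = - (- \frac{\sqrt{11337490}}{150} - \left(-12\right)^{2} \left(84 + \left(-12\right)^{2}\right)) = - (- \frac{\sqrt{11337490}}{150} - 144 \left(84 + 144\right)) = - (- \frac{\sqrt{11337490}}{150} - 144 \cdot 228) = - (- \frac{\sqrt{11337490}}{150} - 32832) = - (-32832 - \frac{\sqrt{11337490}}{150}) = 32832 + \frac{\sqrt{11337490}}{150}$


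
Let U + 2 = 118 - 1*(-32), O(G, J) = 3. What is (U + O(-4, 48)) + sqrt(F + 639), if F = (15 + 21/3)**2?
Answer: 151 + sqrt(1123) ≈ 184.51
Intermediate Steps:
U = 148 (U = -2 + (118 - 1*(-32)) = -2 + (118 + 32) = -2 + 150 = 148)
F = 484 (F = (15 + 21*(1/3))**2 = (15 + 7)**2 = 22**2 = 484)
(U + O(-4, 48)) + sqrt(F + 639) = (148 + 3) + sqrt(484 + 639) = 151 + sqrt(1123)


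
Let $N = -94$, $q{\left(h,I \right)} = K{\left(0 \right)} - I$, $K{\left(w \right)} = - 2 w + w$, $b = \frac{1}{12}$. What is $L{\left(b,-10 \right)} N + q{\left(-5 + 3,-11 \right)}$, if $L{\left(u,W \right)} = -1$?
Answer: $105$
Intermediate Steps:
$b = \frac{1}{12} \approx 0.083333$
$K{\left(w \right)} = - w$
$q{\left(h,I \right)} = - I$ ($q{\left(h,I \right)} = \left(-1\right) 0 - I = 0 - I = - I$)
$L{\left(b,-10 \right)} N + q{\left(-5 + 3,-11 \right)} = \left(-1\right) \left(-94\right) - -11 = 94 + 11 = 105$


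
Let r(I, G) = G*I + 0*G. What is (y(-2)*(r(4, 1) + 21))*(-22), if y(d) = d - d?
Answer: 0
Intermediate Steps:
y(d) = 0
r(I, G) = G*I (r(I, G) = G*I + 0 = G*I)
(y(-2)*(r(4, 1) + 21))*(-22) = (0*(1*4 + 21))*(-22) = (0*(4 + 21))*(-22) = (0*25)*(-22) = 0*(-22) = 0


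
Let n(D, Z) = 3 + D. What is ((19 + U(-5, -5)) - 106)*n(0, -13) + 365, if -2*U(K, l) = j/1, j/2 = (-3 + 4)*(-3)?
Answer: 113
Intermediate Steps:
j = -6 (j = 2*((-3 + 4)*(-3)) = 2*(1*(-3)) = 2*(-3) = -6)
U(K, l) = 3 (U(K, l) = -(-3)/1 = -(-3) = -½*(-6) = 3)
((19 + U(-5, -5)) - 106)*n(0, -13) + 365 = ((19 + 3) - 106)*(3 + 0) + 365 = (22 - 106)*3 + 365 = -84*3 + 365 = -252 + 365 = 113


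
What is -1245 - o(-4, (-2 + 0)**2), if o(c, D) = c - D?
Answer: -1237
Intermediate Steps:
-1245 - o(-4, (-2 + 0)**2) = -1245 - (-4 - (-2 + 0)**2) = -1245 - (-4 - 1*(-2)**2) = -1245 - (-4 - 1*4) = -1245 - (-4 - 4) = -1245 - 1*(-8) = -1245 + 8 = -1237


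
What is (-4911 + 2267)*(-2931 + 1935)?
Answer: 2633424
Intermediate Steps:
(-4911 + 2267)*(-2931 + 1935) = -2644*(-996) = 2633424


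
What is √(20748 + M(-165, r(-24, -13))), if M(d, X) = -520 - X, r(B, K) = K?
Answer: 3*√2249 ≈ 142.27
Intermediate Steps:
√(20748 + M(-165, r(-24, -13))) = √(20748 + (-520 - 1*(-13))) = √(20748 + (-520 + 13)) = √(20748 - 507) = √20241 = 3*√2249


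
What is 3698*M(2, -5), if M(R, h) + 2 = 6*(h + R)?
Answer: -73960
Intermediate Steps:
M(R, h) = -2 + 6*R + 6*h (M(R, h) = -2 + 6*(h + R) = -2 + 6*(R + h) = -2 + (6*R + 6*h) = -2 + 6*R + 6*h)
3698*M(2, -5) = 3698*(-2 + 6*2 + 6*(-5)) = 3698*(-2 + 12 - 30) = 3698*(-20) = -73960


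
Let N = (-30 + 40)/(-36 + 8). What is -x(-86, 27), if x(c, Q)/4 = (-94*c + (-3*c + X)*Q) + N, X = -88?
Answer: -354862/7 ≈ -50695.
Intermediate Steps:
N = -5/14 (N = 10/(-28) = 10*(-1/28) = -5/14 ≈ -0.35714)
x(c, Q) = -10/7 - 376*c + 4*Q*(-88 - 3*c) (x(c, Q) = 4*((-94*c + (-3*c - 88)*Q) - 5/14) = 4*((-94*c + (-88 - 3*c)*Q) - 5/14) = 4*((-94*c + Q*(-88 - 3*c)) - 5/14) = 4*(-5/14 - 94*c + Q*(-88 - 3*c)) = -10/7 - 376*c + 4*Q*(-88 - 3*c))
-x(-86, 27) = -(-10/7 - 376*(-86) - 352*27 - 12*27*(-86)) = -(-10/7 + 32336 - 9504 + 27864) = -1*354862/7 = -354862/7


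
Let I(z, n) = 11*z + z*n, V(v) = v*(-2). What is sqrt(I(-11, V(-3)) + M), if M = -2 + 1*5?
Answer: 2*I*sqrt(46) ≈ 13.565*I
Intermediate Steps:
V(v) = -2*v
M = 3 (M = -2 + 5 = 3)
I(z, n) = 11*z + n*z
sqrt(I(-11, V(-3)) + M) = sqrt(-11*(11 - 2*(-3)) + 3) = sqrt(-11*(11 + 6) + 3) = sqrt(-11*17 + 3) = sqrt(-187 + 3) = sqrt(-184) = 2*I*sqrt(46)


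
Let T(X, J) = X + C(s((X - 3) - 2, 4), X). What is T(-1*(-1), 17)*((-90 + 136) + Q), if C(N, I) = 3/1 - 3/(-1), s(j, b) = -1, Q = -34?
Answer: 84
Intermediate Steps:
C(N, I) = 6 (C(N, I) = 3*1 - 3*(-1) = 3 + 3 = 6)
T(X, J) = 6 + X (T(X, J) = X + 6 = 6 + X)
T(-1*(-1), 17)*((-90 + 136) + Q) = (6 - 1*(-1))*((-90 + 136) - 34) = (6 + 1)*(46 - 34) = 7*12 = 84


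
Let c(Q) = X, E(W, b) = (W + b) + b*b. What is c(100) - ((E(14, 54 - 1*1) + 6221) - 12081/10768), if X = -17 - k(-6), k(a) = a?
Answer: -98062863/10768 ≈ -9106.9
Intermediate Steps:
X = -11 (X = -17 - 1*(-6) = -17 + 6 = -11)
E(W, b) = W + b + b**2 (E(W, b) = (W + b) + b**2 = W + b + b**2)
c(Q) = -11
c(100) - ((E(14, 54 - 1*1) + 6221) - 12081/10768) = -11 - (((14 + (54 - 1*1) + (54 - 1*1)**2) + 6221) - 12081/10768) = -11 - (((14 + (54 - 1) + (54 - 1)**2) + 6221) - 12081*1/10768) = -11 - (((14 + 53 + 53**2) + 6221) - 12081/10768) = -11 - (((14 + 53 + 2809) + 6221) - 12081/10768) = -11 - ((2876 + 6221) - 12081/10768) = -11 - (9097 - 12081/10768) = -11 - 1*97944415/10768 = -11 - 97944415/10768 = -98062863/10768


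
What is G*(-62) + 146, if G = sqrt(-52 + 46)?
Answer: 146 - 62*I*sqrt(6) ≈ 146.0 - 151.87*I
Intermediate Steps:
G = I*sqrt(6) (G = sqrt(-6) = I*sqrt(6) ≈ 2.4495*I)
G*(-62) + 146 = (I*sqrt(6))*(-62) + 146 = -62*I*sqrt(6) + 146 = 146 - 62*I*sqrt(6)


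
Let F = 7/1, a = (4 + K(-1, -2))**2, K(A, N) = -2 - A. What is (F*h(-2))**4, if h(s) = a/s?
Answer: 15752961/16 ≈ 9.8456e+5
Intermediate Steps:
a = 9 (a = (4 + (-2 - 1*(-1)))**2 = (4 + (-2 + 1))**2 = (4 - 1)**2 = 3**2 = 9)
h(s) = 9/s
F = 7 (F = 7*1 = 7)
(F*h(-2))**4 = (7*(9/(-2)))**4 = (7*(9*(-1/2)))**4 = (7*(-9/2))**4 = (-63/2)**4 = 15752961/16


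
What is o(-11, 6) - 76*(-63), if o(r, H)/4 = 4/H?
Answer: 14372/3 ≈ 4790.7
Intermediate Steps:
o(r, H) = 16/H (o(r, H) = 4*(4/H) = 16/H)
o(-11, 6) - 76*(-63) = 16/6 - 76*(-63) = 16*(⅙) + 4788 = 8/3 + 4788 = 14372/3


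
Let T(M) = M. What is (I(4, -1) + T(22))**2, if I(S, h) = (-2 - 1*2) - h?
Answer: 361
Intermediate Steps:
I(S, h) = -4 - h (I(S, h) = (-2 - 2) - h = -4 - h)
(I(4, -1) + T(22))**2 = ((-4 - 1*(-1)) + 22)**2 = ((-4 + 1) + 22)**2 = (-3 + 22)**2 = 19**2 = 361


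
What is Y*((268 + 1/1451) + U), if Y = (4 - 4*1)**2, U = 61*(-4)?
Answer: 0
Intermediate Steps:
U = -244
Y = 0 (Y = (4 - 4)**2 = 0**2 = 0)
Y*((268 + 1/1451) + U) = 0*((268 + 1/1451) - 244) = 0*(388869/1451 - 244) = 0*(34825/1451) = 0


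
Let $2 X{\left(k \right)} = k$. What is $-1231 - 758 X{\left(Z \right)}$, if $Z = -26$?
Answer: $8623$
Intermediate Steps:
$X{\left(k \right)} = \frac{k}{2}$
$-1231 - 758 X{\left(Z \right)} = -1231 - 758 \cdot \frac{1}{2} \left(-26\right) = -1231 - -9854 = -1231 + 9854 = 8623$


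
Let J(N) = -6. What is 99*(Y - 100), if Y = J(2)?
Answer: -10494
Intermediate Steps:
Y = -6
99*(Y - 100) = 99*(-6 - 100) = 99*(-106) = -10494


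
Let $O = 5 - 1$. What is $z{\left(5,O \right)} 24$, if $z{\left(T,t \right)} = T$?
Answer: $120$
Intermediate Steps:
$O = 4$ ($O = 5 - 1 = 4$)
$z{\left(5,O \right)} 24 = 5 \cdot 24 = 120$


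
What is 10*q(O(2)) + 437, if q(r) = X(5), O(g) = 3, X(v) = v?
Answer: 487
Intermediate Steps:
q(r) = 5
10*q(O(2)) + 437 = 10*5 + 437 = 50 + 437 = 487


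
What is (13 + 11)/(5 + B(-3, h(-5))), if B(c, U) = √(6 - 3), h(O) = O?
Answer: 60/11 - 12*√3/11 ≈ 3.5650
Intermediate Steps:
B(c, U) = √3
(13 + 11)/(5 + B(-3, h(-5))) = (13 + 11)/(5 + √3) = 24/(5 + √3)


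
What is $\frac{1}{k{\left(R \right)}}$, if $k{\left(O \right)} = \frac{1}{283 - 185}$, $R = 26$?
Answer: $98$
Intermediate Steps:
$k{\left(O \right)} = \frac{1}{98}$
$\frac{1}{k{\left(R \right)}} = \frac{1}{\frac{1}{98}} = 98$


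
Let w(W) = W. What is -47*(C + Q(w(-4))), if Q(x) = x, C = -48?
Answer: 2444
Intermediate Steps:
-47*(C + Q(w(-4))) = -47*(-48 - 4) = -47*(-52) = 2444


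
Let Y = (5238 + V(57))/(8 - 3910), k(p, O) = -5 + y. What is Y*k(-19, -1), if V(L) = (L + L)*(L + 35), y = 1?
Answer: 31452/1951 ≈ 16.121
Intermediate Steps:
V(L) = 2*L*(35 + L) (V(L) = (2*L)*(35 + L) = 2*L*(35 + L))
k(p, O) = -4 (k(p, O) = -5 + 1 = -4)
Y = -7863/1951 (Y = (5238 + 2*57*(35 + 57))/(8 - 3910) = (5238 + 2*57*92)/(-3902) = (5238 + 10488)*(-1/3902) = 15726*(-1/3902) = -7863/1951 ≈ -4.0302)
Y*k(-19, -1) = -7863/1951*(-4) = 31452/1951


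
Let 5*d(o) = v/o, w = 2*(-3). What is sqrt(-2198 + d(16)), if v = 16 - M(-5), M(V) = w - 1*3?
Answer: 3*I*sqrt(3907)/4 ≈ 46.88*I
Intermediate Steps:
w = -6
M(V) = -9 (M(V) = -6 - 1*3 = -6 - 3 = -9)
v = 25 (v = 16 - 1*(-9) = 16 + 9 = 25)
d(o) = 5/o (d(o) = (25/o)/5 = 5/o)
sqrt(-2198 + d(16)) = sqrt(-2198 + 5/16) = sqrt(-35163/16) = 3*I*sqrt(3907)/4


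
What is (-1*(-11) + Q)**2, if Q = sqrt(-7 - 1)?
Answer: 113 + 44*I*sqrt(2) ≈ 113.0 + 62.225*I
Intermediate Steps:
Q = 2*I*sqrt(2) (Q = sqrt(-8) = 2*I*sqrt(2) ≈ 2.8284*I)
(-1*(-11) + Q)**2 = (-1*(-11) + 2*I*sqrt(2))**2 = (11 + 2*I*sqrt(2))**2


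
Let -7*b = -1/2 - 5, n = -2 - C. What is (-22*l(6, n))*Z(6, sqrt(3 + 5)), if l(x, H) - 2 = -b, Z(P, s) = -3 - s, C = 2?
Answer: 561/7 + 374*sqrt(2)/7 ≈ 155.70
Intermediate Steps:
n = -4 (n = -2 - 1*2 = -2 - 2 = -4)
b = 11/14 (b = -(-1/2 - 5)/7 = -1/7*(-11/2) = 11/14 ≈ 0.78571)
l(x, H) = 17/14 (l(x, H) = 2 - 1*11/14 = 2 - 11/14 = 17/14)
(-22*l(6, n))*Z(6, sqrt(3 + 5)) = (-22*17/14)*(-3 - sqrt(3 + 5)) = -187*(-3 - sqrt(8))/7 = -187*(-3 - 2*sqrt(2))/7 = 561/7 + 374*sqrt(2)/7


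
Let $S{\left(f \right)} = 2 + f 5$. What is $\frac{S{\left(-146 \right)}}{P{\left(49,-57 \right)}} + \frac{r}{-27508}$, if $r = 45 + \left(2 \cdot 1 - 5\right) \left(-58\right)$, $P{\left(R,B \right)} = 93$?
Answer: $- \frac{20046191}{2558244} \approx -7.8359$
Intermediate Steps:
$S{\left(f \right)} = 2 + 5 f$
$r = 219$ ($r = 45 + \left(2 - 5\right) \left(-58\right) = 45 - -174 = 45 + 174 = 219$)
$\frac{S{\left(-146 \right)}}{P{\left(49,-57 \right)}} + \frac{r}{-27508} = \frac{2 + 5 \left(-146\right)}{93} + \frac{219}{-27508} = \left(2 - 730\right) \frac{1}{93} + 219 \left(- \frac{1}{27508}\right) = \left(-728\right) \frac{1}{93} - \frac{219}{27508} = - \frac{728}{93} - \frac{219}{27508} = - \frac{20046191}{2558244}$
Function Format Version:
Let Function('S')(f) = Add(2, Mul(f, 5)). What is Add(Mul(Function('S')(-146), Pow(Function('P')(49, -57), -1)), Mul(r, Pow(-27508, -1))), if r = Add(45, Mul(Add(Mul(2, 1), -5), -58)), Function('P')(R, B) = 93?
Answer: Rational(-20046191, 2558244) ≈ -7.8359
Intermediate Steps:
Function('S')(f) = Add(2, Mul(5, f))
r = 219 (r = Add(45, Mul(Add(2, -5), -58)) = Add(45, Mul(-3, -58)) = Add(45, 174) = 219)
Add(Mul(Function('S')(-146), Pow(Function('P')(49, -57), -1)), Mul(r, Pow(-27508, -1))) = Add(Mul(Add(2, Mul(5, -146)), Pow(93, -1)), Mul(219, Pow(-27508, -1))) = Add(Mul(Add(2, -730), Rational(1, 93)), Mul(219, Rational(-1, 27508))) = Add(Mul(-728, Rational(1, 93)), Rational(-219, 27508)) = Add(Rational(-728, 93), Rational(-219, 27508)) = Rational(-20046191, 2558244)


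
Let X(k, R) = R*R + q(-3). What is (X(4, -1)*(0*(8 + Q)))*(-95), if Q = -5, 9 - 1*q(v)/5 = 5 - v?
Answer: 0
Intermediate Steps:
q(v) = 20 + 5*v (q(v) = 45 - 5*(5 - v) = 45 + (-25 + 5*v) = 20 + 5*v)
X(k, R) = 5 + R**2 (X(k, R) = R*R + (20 + 5*(-3)) = R**2 + (20 - 15) = R**2 + 5 = 5 + R**2)
(X(4, -1)*(0*(8 + Q)))*(-95) = ((5 + (-1)**2)*(0*(8 - 5)))*(-95) = ((5 + 1)*(0*3))*(-95) = (6*0)*(-95) = 0*(-95) = 0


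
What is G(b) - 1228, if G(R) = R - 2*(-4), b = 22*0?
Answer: -1220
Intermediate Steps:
b = 0
G(R) = 8 + R (G(R) = R + 8 = 8 + R)
G(b) - 1228 = (8 + 0) - 1228 = 8 - 1228 = -1220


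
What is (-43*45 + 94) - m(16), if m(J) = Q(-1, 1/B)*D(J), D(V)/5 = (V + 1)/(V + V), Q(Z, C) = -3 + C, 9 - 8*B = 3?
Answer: -176311/96 ≈ -1836.6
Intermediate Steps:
B = 3/4 (B = 9/8 - 1/8*3 = 9/8 - 3/8 = 3/4 ≈ 0.75000)
D(V) = 5*(1 + V)/(2*V) (D(V) = 5*((V + 1)/(V + V)) = 5*((1 + V)/((2*V))) = 5*((1 + V)*(1/(2*V))) = 5*((1 + V)/(2*V)) = 5*(1 + V)/(2*V))
m(J) = -25*(1 + J)/(6*J) (m(J) = (-3 + 1/(3/4))*(5*(1 + J)/(2*J)) = (-3 + 4/3)*(5*(1 + J)/(2*J)) = -25*(1 + J)/(6*J))
(-43*45 + 94) - m(16) = (-43*45 + 94) - 25*(-1 - 1*16)/(6*16) = (-1935 + 94) - 25*(-1 - 16)/(6*16) = -1841 - 25*(-17)/(6*16) = -1841 - 1*(-425/96) = -1841 + 425/96 = -176311/96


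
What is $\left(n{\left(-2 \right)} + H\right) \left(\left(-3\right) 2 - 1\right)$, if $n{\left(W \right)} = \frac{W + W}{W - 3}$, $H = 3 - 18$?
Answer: $\frac{497}{5} \approx 99.4$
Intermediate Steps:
$H = -15$
$n{\left(W \right)} = \frac{2 W}{-3 + W}$
$\left(n{\left(-2 \right)} + H\right) \left(\left(-3\right) 2 - 1\right) = \left(2 \left(-2\right) \frac{1}{-3 - 2} - 15\right) \left(\left(-3\right) 2 - 1\right) = \left(2 \left(-2\right) \frac{1}{-5} - 15\right) \left(-6 + \left(-5 + 4\right)\right) = \left(2 \left(-2\right) \left(- \frac{1}{5}\right) - 15\right) \left(-6 - 1\right) = \left(\frac{4}{5} - 15\right) \left(-7\right) = \left(- \frac{71}{5}\right) \left(-7\right) = \frac{497}{5}$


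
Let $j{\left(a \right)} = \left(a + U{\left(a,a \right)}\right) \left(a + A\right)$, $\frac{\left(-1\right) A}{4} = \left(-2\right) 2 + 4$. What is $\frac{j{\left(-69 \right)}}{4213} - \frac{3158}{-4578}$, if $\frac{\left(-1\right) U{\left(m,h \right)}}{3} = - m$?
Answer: $\frac{50244043}{9643557} \approx 5.2101$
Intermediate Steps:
$U{\left(m,h \right)} = 3 m$ ($U{\left(m,h \right)} = - 3 \left(- m\right) = 3 m$)
$A = 0$ ($A = - 4 \left(\left(-2\right) 2 + 4\right) = - 4 \left(-4 + 4\right) = \left(-4\right) 0 = 0$)
$j{\left(a \right)} = 4 a^{2}$ ($j{\left(a \right)} = \left(a + 3 a\right) \left(a + 0\right) = 4 a a = 4 a^{2}$)
$\frac{j{\left(-69 \right)}}{4213} - \frac{3158}{-4578} = \frac{4 \left(-69\right)^{2}}{4213} - \frac{3158}{-4578} = 4 \cdot 4761 \cdot \frac{1}{4213} - - \frac{1579}{2289} = 19044 \cdot \frac{1}{4213} + \frac{1579}{2289} = \frac{19044}{4213} + \frac{1579}{2289} = \frac{50244043}{9643557}$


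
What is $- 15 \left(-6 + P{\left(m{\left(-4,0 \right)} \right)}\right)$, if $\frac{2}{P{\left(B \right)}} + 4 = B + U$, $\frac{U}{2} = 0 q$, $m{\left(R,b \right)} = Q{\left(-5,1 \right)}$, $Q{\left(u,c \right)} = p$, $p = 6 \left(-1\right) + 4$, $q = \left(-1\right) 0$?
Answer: $95$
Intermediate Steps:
$q = 0$
$p = -2$ ($p = -6 + 4 = -2$)
$Q{\left(u,c \right)} = -2$
$m{\left(R,b \right)} = -2$
$U = 0$ ($U = 2 \cdot 0 \cdot 0 = 2 \cdot 0 = 0$)
$P{\left(B \right)} = \frac{2}{-4 + B}$ ($P{\left(B \right)} = \frac{2}{-4 + \left(B + 0\right)} = \frac{2}{-4 + B}$)
$- 15 \left(-6 + P{\left(m{\left(-4,0 \right)} \right)}\right) = - 15 \left(-6 + \frac{2}{-4 - 2}\right) = - 15 \left(-6 + \frac{2}{-6}\right) = - 15 \left(-6 + 2 \left(- \frac{1}{6}\right)\right) = - 15 \left(-6 - \frac{1}{3}\right) = \left(-15\right) \left(- \frac{19}{3}\right) = 95$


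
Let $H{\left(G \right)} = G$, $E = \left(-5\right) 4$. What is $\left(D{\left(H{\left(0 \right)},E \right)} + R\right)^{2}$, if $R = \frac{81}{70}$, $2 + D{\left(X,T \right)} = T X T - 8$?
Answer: $\frac{383161}{4900} \approx 78.196$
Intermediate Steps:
$E = -20$
$D{\left(X,T \right)} = -10 + X T^{2}$ ($D{\left(X,T \right)} = -2 + \left(T X T - 8\right) = -2 + \left(X T^{2} - 8\right) = -2 + \left(-8 + X T^{2}\right) = -10 + X T^{2}$)
$R = \frac{81}{70}$ ($R = 81 \cdot \frac{1}{70} = \frac{81}{70} \approx 1.1571$)
$\left(D{\left(H{\left(0 \right)},E \right)} + R\right)^{2} = \left(\left(-10 + 0 \left(-20\right)^{2}\right) + \frac{81}{70}\right)^{2} = \left(\left(-10 + 0 \cdot 400\right) + \frac{81}{70}\right)^{2} = \left(\left(-10 + 0\right) + \frac{81}{70}\right)^{2} = \left(-10 + \frac{81}{70}\right)^{2} = \left(- \frac{619}{70}\right)^{2} = \frac{383161}{4900}$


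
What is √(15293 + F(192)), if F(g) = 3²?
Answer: √15302 ≈ 123.70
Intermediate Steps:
F(g) = 9
√(15293 + F(192)) = √(15293 + 9) = √15302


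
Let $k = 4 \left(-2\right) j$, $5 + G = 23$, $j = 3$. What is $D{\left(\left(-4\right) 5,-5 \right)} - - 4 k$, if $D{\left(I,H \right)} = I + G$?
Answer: $-98$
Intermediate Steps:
$G = 18$ ($G = -5 + 23 = 18$)
$k = -24$ ($k = 4 \left(-2\right) 3 = \left(-8\right) 3 = -24$)
$D{\left(I,H \right)} = 18 + I$ ($D{\left(I,H \right)} = I + 18 = 18 + I$)
$D{\left(\left(-4\right) 5,-5 \right)} - - 4 k = \left(18 - 20\right) - \left(-4\right) \left(-24\right) = \left(18 - 20\right) - 96 = -2 - 96 = -98$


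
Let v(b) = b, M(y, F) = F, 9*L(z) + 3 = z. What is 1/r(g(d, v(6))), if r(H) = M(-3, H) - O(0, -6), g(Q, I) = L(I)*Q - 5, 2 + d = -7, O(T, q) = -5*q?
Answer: -1/38 ≈ -0.026316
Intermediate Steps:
L(z) = -1/3 + z/9
d = -9 (d = -2 - 7 = -9)
g(Q, I) = -5 + Q*(-1/3 + I/9) (g(Q, I) = (-1/3 + I/9)*Q - 5 = Q*(-1/3 + I/9) - 5 = -5 + Q*(-1/3 + I/9))
r(H) = -30 + H (r(H) = H - (-5)*(-6) = H - 1*30 = H - 30 = -30 + H)
1/r(g(d, v(6))) = 1/(-30 + (-5 + (1/9)*(-9)*(-3 + 6))) = 1/(-30 + (-5 + (1/9)*(-9)*3)) = 1/(-30 + (-5 - 3)) = 1/(-30 - 8) = 1/(-38) = -1/38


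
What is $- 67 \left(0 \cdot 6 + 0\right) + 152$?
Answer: $152$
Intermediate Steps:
$- 67 \left(0 \cdot 6 + 0\right) + 152 = - 67 \left(0 + 0\right) + 152 = \left(-67\right) 0 + 152 = 0 + 152 = 152$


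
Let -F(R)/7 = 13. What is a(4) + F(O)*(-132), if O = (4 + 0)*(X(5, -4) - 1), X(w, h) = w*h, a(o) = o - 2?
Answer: 12014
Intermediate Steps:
a(o) = -2 + o
X(w, h) = h*w
O = -84 (O = (4 + 0)*(-4*5 - 1) = 4*(-20 - 1) = 4*(-21) = -84)
F(R) = -91 (F(R) = -7*13 = -91)
a(4) + F(O)*(-132) = (-2 + 4) - 91*(-132) = 2 + 12012 = 12014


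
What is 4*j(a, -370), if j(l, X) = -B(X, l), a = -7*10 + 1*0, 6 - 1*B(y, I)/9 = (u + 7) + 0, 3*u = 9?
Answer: 144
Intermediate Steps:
u = 3 (u = (1/3)*9 = 3)
B(y, I) = -36 (B(y, I) = 54 - 9*((3 + 7) + 0) = 54 - 9*(10 + 0) = 54 - 9*10 = 54 - 90 = -36)
a = -70 (a = -70 + 0 = -70)
j(l, X) = 36 (j(l, X) = -1*(-36) = 36)
4*j(a, -370) = 4*36 = 144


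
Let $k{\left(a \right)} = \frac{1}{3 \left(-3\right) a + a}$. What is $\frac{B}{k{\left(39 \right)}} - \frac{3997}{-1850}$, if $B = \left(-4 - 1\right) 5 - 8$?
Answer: $\frac{19051597}{1850} \approx 10298.0$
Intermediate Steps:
$B = -33$ ($B = \left(-5\right) 5 - 8 = -25 - 8 = -33$)
$k{\left(a \right)} = - \frac{1}{8 a}$ ($k{\left(a \right)} = \frac{1}{- 9 a + a} = \frac{1}{\left(-8\right) a} = - \frac{1}{8 a}$)
$\frac{B}{k{\left(39 \right)}} - \frac{3997}{-1850} = - \frac{33}{\left(- \frac{1}{8}\right) \frac{1}{39}} - \frac{3997}{-1850} = - \frac{33}{\left(- \frac{1}{8}\right) \frac{1}{39}} - - \frac{3997}{1850} = - \frac{33}{- \frac{1}{312}} + \frac{3997}{1850} = \left(-33\right) \left(-312\right) + \frac{3997}{1850} = 10296 + \frac{3997}{1850} = \frac{19051597}{1850}$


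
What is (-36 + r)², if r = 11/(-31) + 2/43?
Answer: 2342463201/1776889 ≈ 1318.3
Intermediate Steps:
r = -411/1333 (r = 11*(-1/31) + 2*(1/43) = -11/31 + 2/43 = -411/1333 ≈ -0.30833)
(-36 + r)² = (-36 - 411/1333)² = (-48399/1333)² = 2342463201/1776889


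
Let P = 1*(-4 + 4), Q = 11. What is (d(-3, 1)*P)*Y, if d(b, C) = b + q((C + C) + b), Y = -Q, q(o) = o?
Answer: 0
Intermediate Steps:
Y = -11 (Y = -1*11 = -11)
d(b, C) = 2*C + 2*b (d(b, C) = b + ((C + C) + b) = b + (2*C + b) = b + (b + 2*C) = 2*C + 2*b)
P = 0 (P = 1*0 = 0)
(d(-3, 1)*P)*Y = ((2*1 + 2*(-3))*0)*(-11) = ((2 - 6)*0)*(-11) = -4*0*(-11) = 0*(-11) = 0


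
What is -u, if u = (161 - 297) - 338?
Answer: 474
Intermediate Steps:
u = -474 (u = -136 - 338 = -474)
-u = -1*(-474) = 474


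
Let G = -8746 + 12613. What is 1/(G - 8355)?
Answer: -1/4488 ≈ -0.00022282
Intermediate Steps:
G = 3867
1/(G - 8355) = 1/(3867 - 8355) = 1/(-4488) = -1/4488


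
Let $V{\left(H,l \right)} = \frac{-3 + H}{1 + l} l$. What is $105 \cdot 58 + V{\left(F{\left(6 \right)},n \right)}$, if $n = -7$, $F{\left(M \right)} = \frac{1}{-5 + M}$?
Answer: $\frac{18263}{3} \approx 6087.7$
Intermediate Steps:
$V{\left(H,l \right)} = \frac{l \left(-3 + H\right)}{1 + l}$ ($V{\left(H,l \right)} = \frac{-3 + H}{1 + l} l = \frac{l \left(-3 + H\right)}{1 + l}$)
$105 \cdot 58 + V{\left(F{\left(6 \right)},n \right)} = 105 \cdot 58 - \frac{7 \left(-3 + \frac{1}{-5 + 6}\right)}{1 - 7} = 6090 - \frac{7 \left(-3 + 1^{-1}\right)}{-6} = 6090 - - \frac{7 \left(-3 + 1\right)}{6} = 6090 - \left(- \frac{7}{6}\right) \left(-2\right) = 6090 - \frac{7}{3} = \frac{18263}{3}$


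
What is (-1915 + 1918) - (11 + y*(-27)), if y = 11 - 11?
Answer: -8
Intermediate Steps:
y = 0
(-1915 + 1918) - (11 + y*(-27)) = (-1915 + 1918) - (11 + 0*(-27)) = 3 - (11 + 0) = 3 - 1*11 = 3 - 11 = -8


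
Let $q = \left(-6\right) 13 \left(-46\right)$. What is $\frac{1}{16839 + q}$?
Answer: $\frac{1}{20427} \approx 4.8955 \cdot 10^{-5}$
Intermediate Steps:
$q = 3588$ ($q = \left(-78\right) \left(-46\right) = 3588$)
$\frac{1}{16839 + q} = \frac{1}{16839 + 3588} = \frac{1}{20427}$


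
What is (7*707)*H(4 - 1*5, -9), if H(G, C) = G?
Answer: -4949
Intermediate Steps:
(7*707)*H(4 - 1*5, -9) = (7*707)*(4 - 1*5) = 4949*(4 - 5) = 4949*(-1) = -4949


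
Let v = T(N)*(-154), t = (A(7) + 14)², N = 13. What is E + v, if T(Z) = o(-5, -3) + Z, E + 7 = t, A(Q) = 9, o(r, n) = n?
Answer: -1018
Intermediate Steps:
t = 529 (t = (9 + 14)² = 23² = 529)
E = 522 (E = -7 + 529 = 522)
T(Z) = -3 + Z
v = -1540 (v = (-3 + 13)*(-154) = 10*(-154) = -1540)
E + v = 522 - 1540 = -1018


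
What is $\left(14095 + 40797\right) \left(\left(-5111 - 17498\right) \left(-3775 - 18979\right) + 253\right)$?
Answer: $28238939037588$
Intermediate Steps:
$\left(14095 + 40797\right) \left(\left(-5111 - 17498\right) \left(-3775 - 18979\right) + 253\right) = 54892 \left(\left(-22609\right) \left(-22754\right) + 253\right) = 54892 \left(514445186 + 253\right) = 54892 \cdot 514445439 = 28238939037588$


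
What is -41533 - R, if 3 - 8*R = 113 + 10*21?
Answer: -41493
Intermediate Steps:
R = -40 (R = 3/8 - (113 + 10*21)/8 = 3/8 - (113 + 210)/8 = 3/8 - 1/8*323 = 3/8 - 323/8 = -40)
-41533 - R = -41533 - 1*(-40) = -41533 + 40 = -41493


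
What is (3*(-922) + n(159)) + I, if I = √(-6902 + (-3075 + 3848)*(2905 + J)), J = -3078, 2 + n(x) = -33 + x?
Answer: -2642 + I*√140631 ≈ -2642.0 + 375.01*I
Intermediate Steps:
n(x) = -35 + x (n(x) = -2 + (-33 + x) = -35 + x)
I = I*√140631 (I = √(-6902 + (-3075 + 3848)*(2905 - 3078)) = √(-6902 + 773*(-173)) = √(-6902 - 133729) = √(-140631) = I*√140631 ≈ 375.01*I)
(3*(-922) + n(159)) + I = (3*(-922) + (-35 + 159)) + I*√140631 = (-2766 + 124) + I*√140631 = -2642 + I*√140631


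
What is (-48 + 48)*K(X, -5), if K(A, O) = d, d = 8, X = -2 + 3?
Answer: 0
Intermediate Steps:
X = 1
K(A, O) = 8
(-48 + 48)*K(X, -5) = (-48 + 48)*8 = 0*8 = 0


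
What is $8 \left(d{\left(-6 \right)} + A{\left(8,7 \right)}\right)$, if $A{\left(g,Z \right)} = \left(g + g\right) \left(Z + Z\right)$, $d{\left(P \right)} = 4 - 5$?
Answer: $1784$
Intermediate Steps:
$d{\left(P \right)} = -1$ ($d{\left(P \right)} = 4 - 5 = -1$)
$A{\left(g,Z \right)} = 4 Z g$ ($A{\left(g,Z \right)} = 2 g 2 Z = 4 Z g$)
$8 \left(d{\left(-6 \right)} + A{\left(8,7 \right)}\right) = 8 \left(-1 + 4 \cdot 7 \cdot 8\right) = 8 \left(-1 + 224\right) = 8 \cdot 223 = 1784$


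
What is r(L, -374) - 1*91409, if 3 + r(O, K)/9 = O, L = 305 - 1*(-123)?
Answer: -87584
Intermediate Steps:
L = 428 (L = 305 + 123 = 428)
r(O, K) = -27 + 9*O
r(L, -374) - 1*91409 = (-27 + 9*428) - 1*91409 = (-27 + 3852) - 91409 = 3825 - 91409 = -87584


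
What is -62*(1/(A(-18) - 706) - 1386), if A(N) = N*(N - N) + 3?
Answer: 60410258/703 ≈ 85932.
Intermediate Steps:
A(N) = 3 (A(N) = N*0 + 3 = 0 + 3 = 3)
-62*(1/(A(-18) - 706) - 1386) = -62*(1/(3 - 706) - 1386) = -62*(1/(-703) - 1386) = -62*(-1/703 - 1386) = -62*(-974359/703) = 60410258/703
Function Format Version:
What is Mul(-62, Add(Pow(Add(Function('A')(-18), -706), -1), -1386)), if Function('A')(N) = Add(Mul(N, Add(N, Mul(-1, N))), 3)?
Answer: Rational(60410258, 703) ≈ 85932.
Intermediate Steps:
Function('A')(N) = 3 (Function('A')(N) = Add(Mul(N, 0), 3) = Add(0, 3) = 3)
Mul(-62, Add(Pow(Add(Function('A')(-18), -706), -1), -1386)) = Mul(-62, Add(Pow(Add(3, -706), -1), -1386)) = Mul(-62, Add(Pow(-703, -1), -1386)) = Mul(-62, Add(Rational(-1, 703), -1386)) = Mul(-62, Rational(-974359, 703)) = Rational(60410258, 703)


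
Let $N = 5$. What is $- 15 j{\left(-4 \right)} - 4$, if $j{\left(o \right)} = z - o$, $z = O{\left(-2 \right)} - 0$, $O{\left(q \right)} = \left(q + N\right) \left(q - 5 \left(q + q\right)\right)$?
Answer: $-874$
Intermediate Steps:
$O{\left(q \right)} = - 9 q \left(5 + q\right)$ ($O{\left(q \right)} = \left(q + 5\right) \left(q - 5 \left(q + q\right)\right) = \left(5 + q\right) \left(q - 5 \cdot 2 q\right) = \left(5 + q\right) \left(q - 10 q\right) = \left(5 + q\right) \left(- 9 q\right) = - 9 q \left(5 + q\right)$)
$z = 54$ ($z = \left(-9\right) \left(-2\right) \left(5 - 2\right) - 0 = \left(-9\right) \left(-2\right) 3 + 0 = 54 + 0 = 54$)
$j{\left(o \right)} = 54 - o$
$- 15 j{\left(-4 \right)} - 4 = - 15 \left(54 - -4\right) - 4 = - 15 \left(54 + 4\right) - 4 = \left(-15\right) 58 - 4 = -870 - 4 = -874$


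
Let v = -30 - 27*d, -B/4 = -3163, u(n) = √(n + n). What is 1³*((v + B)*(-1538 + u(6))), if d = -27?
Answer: -20533838 + 26702*√3 ≈ -2.0488e+7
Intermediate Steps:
u(n) = √2*√n (u(n) = √(2*n) = √2*√n)
B = 12652 (B = -4*(-3163) = 12652)
v = 699 (v = -30 - 27*(-27) = -30 + 729 = 699)
1³*((v + B)*(-1538 + u(6))) = 1³*((699 + 12652)*(-1538 + √2*√6)) = 1*(13351*(-1538 + 2*√3)) = 1*(-20533838 + 26702*√3) = -20533838 + 26702*√3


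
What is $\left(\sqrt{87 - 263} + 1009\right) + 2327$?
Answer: $3336 + 4 i \sqrt{11} \approx 3336.0 + 13.266 i$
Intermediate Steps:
$\left(\sqrt{87 - 263} + 1009\right) + 2327 = \left(\sqrt{-176} + 1009\right) + 2327 = \left(4 i \sqrt{11} + 1009\right) + 2327 = \left(1009 + 4 i \sqrt{11}\right) + 2327 = 3336 + 4 i \sqrt{11}$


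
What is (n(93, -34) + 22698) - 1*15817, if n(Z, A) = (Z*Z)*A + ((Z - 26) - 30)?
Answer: -287148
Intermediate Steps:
n(Z, A) = -56 + Z + A*Z**2 (n(Z, A) = Z**2*A + ((-26 + Z) - 30) = A*Z**2 + (-56 + Z) = -56 + Z + A*Z**2)
(n(93, -34) + 22698) - 1*15817 = ((-56 + 93 - 34*93**2) + 22698) - 1*15817 = ((-56 + 93 - 34*8649) + 22698) - 15817 = ((-56 + 93 - 294066) + 22698) - 15817 = (-294029 + 22698) - 15817 = -271331 - 15817 = -287148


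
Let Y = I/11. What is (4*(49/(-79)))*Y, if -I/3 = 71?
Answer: 41748/869 ≈ 48.041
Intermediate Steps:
I = -213 (I = -3*71 = -213)
Y = -213/11 ≈ -19.364
(4*(49/(-79)))*Y = (4*(49/(-79)))*(-213/11) = (4*(49*(-1/79)))*(-213/11) = (4*(-49/79))*(-213/11) = -196/79*(-213/11) = 41748/869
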